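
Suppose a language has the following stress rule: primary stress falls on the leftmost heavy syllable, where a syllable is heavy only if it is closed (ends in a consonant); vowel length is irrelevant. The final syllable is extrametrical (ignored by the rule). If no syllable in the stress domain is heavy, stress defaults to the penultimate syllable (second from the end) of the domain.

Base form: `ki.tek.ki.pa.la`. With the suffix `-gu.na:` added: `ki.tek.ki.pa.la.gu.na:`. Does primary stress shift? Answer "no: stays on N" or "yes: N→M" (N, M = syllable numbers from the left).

Base `ki.tek.ki.pa.la` (5 syllables):
  The final syllable (5, la) is extrametrical; the stress domain is syllables 1–4.
  Weights: 1 ki L, 2 tek H, 3 ki L, 4 pa L.
  Heavy syllables in the domain: 2. The leftmost is syllable 2 (tek).
  → primary stress on syllable 2.
Suffixed `ki.tek.ki.pa.la.gu.na:` (7 syllables):
  The final syllable (7, na:) is extrametrical; the stress domain is syllables 1–6.
  Weights: 1 ki L, 2 tek H, 3 ki L, 4 pa L, 5 la L, 6 gu L.
  Heavy syllables in the domain: 2. The leftmost is syllable 2 (tek).
  → primary stress on syllable 2.

no: stays on 2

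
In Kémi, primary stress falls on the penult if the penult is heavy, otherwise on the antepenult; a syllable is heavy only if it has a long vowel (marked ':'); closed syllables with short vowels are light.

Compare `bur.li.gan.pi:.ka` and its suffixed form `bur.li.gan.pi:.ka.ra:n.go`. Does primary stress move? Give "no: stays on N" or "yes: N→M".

yes: 4→6

Base `bur.li.gan.pi:.ka` (5 syllables):
  Weights: 3 gan L, 4 pi: H, 5 ka L.
  The penult (syllable 4, pi:) is heavy, so it takes stress.
  → primary stress on syllable 4.
Suffixed `bur.li.gan.pi:.ka.ra:n.go` (7 syllables):
  Weights: 5 ka L, 6 ra:n H, 7 go L.
  The penult (syllable 6, ra:n) is heavy, so it takes stress.
  → primary stress on syllable 6.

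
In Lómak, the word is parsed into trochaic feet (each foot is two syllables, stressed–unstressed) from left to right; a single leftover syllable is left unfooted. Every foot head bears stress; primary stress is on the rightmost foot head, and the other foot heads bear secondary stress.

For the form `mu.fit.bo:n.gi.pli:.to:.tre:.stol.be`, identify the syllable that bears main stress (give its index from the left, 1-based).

Parse left to right into trochaic (ˈσσ) feet: (ˈmu.fit) (ˈbo:n.gi) (ˈpli:.to:) (ˈtre:.stol) be. Syllable 9 is left unfooted.
Foot heads (stressed positions): 1, 3, 5, 7.
End Rule Rightmost: primary stress on the rightmost head = syllable 7.
Primary stress: syllable 7 → mu.fit.bo:n.gi.pli:.to:.ˈtre:.stol.be.

7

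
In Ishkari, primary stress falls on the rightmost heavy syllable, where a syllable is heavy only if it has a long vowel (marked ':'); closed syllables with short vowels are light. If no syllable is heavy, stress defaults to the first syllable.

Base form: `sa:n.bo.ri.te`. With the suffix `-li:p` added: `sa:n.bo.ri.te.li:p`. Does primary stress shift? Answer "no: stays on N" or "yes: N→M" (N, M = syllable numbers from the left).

yes: 1→5

Base `sa:n.bo.ri.te` (4 syllables):
  Weights: 1 sa:n H, 2 bo L, 3 ri L, 4 te L.
  Heavy syllables in the domain: 1. The rightmost is syllable 1 (sa:n).
  → primary stress on syllable 1.
Suffixed `sa:n.bo.ri.te.li:p` (5 syllables):
  Weights: 1 sa:n H, 2 bo L, 3 ri L, 4 te L, 5 li:p H.
  Heavy syllables in the domain: 1, 5. The rightmost is syllable 5 (li:p).
  → primary stress on syllable 5.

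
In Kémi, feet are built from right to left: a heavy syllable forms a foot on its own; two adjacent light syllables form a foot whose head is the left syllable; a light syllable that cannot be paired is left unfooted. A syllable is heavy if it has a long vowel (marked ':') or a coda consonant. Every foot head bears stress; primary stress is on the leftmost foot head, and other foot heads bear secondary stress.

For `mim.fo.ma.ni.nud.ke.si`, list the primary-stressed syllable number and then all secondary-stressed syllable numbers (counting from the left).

primary 1, secondary 3, 5, 6

Weights: 1 mim H, 2 fo L, 3 ma L, 4 ni L, 5 nud H, 6 ke L, 7 si L.
Parse right to left (heavy = foot alone; LL = one foot; stranded L unfooted): (ˈmim) fo (ˈma.ni) (ˈnud) (ˈke.si).
Foot heads: 1, 3, 5, 6.
Primary stress on the leftmost head = syllable 1.
Secondary stress on 3, 5, 6: ˈmim.fo.ˌma.ni.ˌnud.ˌke.si.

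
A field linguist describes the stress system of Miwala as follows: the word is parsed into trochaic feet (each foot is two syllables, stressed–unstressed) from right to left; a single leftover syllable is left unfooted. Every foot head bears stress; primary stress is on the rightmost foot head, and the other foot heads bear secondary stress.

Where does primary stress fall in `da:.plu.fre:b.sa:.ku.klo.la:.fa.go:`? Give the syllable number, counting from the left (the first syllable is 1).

Parse right to left into trochaic (ˈσσ) feet: da: (ˈplu.fre:b) (ˈsa:.ku) (ˈklo.la:) (ˈfa.go:). Syllable 1 is left unfooted.
Foot heads (stressed positions): 2, 4, 6, 8.
End Rule Rightmost: primary stress on the rightmost head = syllable 8.
Primary stress: syllable 8 → da:.plu.fre:b.sa:.ku.klo.la:.ˈfa.go:.

8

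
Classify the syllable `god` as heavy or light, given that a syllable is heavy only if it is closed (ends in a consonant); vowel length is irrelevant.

`god`: short vowel, closed (coda /d/). Closed (coda /d/) → heavy.

heavy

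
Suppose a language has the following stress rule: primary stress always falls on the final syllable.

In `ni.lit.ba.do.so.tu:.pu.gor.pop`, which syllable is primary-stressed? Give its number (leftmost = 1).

The word has 9 syllables; the final syllable is syllable 9 (pop).
Primary stress: syllable 9 → ni.lit.ba.do.so.tu:.pu.gor.ˈpop.

9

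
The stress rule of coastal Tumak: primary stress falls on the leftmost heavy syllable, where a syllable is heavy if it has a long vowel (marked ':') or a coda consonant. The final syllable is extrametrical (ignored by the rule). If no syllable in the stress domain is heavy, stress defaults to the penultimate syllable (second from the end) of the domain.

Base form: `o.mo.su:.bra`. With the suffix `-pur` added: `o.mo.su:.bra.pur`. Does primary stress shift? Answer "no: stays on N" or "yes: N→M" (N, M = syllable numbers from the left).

no: stays on 3

Base `o.mo.su:.bra` (4 syllables):
  The final syllable (4, bra) is extrametrical; the stress domain is syllables 1–3.
  Weights: 1 o L, 2 mo L, 3 su: H.
  Heavy syllables in the domain: 3. The leftmost is syllable 3 (su:).
  → primary stress on syllable 3.
Suffixed `o.mo.su:.bra.pur` (5 syllables):
  The final syllable (5, pur) is extrametrical; the stress domain is syllables 1–4.
  Weights: 1 o L, 2 mo L, 3 su: H, 4 bra L.
  Heavy syllables in the domain: 3. The leftmost is syllable 3 (su:).
  → primary stress on syllable 3.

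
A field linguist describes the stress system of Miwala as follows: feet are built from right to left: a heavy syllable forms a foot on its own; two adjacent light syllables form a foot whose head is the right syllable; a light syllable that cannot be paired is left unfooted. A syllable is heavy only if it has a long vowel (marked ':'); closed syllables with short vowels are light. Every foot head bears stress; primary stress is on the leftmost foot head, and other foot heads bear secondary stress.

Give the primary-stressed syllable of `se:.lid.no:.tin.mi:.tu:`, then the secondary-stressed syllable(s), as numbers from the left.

primary 1, secondary 3, 5, 6

Weights: 1 se: H, 2 lid L, 3 no: H, 4 tin L, 5 mi: H, 6 tu: H.
Parse right to left (heavy = foot alone; LL = one foot; stranded L unfooted): (ˈse:) lid (ˈno:) tin (ˈmi:) (ˈtu:).
Foot heads: 1, 3, 5, 6.
Primary stress on the leftmost head = syllable 1.
Secondary stress on 3, 5, 6: ˈse:.lid.ˌno:.tin.ˌmi:.ˌtu:.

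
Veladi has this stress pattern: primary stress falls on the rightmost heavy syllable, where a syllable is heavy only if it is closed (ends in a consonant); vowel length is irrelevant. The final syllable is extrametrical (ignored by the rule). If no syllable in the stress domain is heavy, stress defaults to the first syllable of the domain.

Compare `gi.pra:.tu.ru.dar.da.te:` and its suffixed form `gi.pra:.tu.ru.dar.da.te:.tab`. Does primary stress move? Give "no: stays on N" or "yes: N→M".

no: stays on 5

Base `gi.pra:.tu.ru.dar.da.te:` (7 syllables):
  The final syllable (7, te:) is extrametrical; the stress domain is syllables 1–6.
  Weights: 1 gi L, 2 pra: L, 3 tu L, 4 ru L, 5 dar H, 6 da L.
  Heavy syllables in the domain: 5. The rightmost is syllable 5 (dar).
  → primary stress on syllable 5.
Suffixed `gi.pra:.tu.ru.dar.da.te:.tab` (8 syllables):
  The final syllable (8, tab) is extrametrical; the stress domain is syllables 1–7.
  Weights: 1 gi L, 2 pra: L, 3 tu L, 4 ru L, 5 dar H, 6 da L, 7 te: L.
  Heavy syllables in the domain: 5. The rightmost is syllable 5 (dar).
  → primary stress on syllable 5.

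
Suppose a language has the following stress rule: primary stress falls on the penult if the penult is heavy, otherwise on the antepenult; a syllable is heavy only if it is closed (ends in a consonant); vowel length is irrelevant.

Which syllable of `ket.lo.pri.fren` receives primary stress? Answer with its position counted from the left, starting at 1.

2

Weights: 2 lo L, 3 pri L, 4 fren H.
The penult (syllable 3, pri) is light, so stress falls on the antepenult (syllable 2, lo).
Primary stress: syllable 2 → ket.ˈlo.pri.fren.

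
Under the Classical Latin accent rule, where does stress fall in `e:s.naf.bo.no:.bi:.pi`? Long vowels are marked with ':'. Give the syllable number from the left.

5

Classical Latin: stress the penult if heavy (long vowel or closed), else the antepenult.
Weights: 4 no: H, 5 bi: H, 6 pi L.
The penult (syllable 5, bi:) is heavy, so it takes stress.
Stress on syllable 5: e:s.naf.bo.no:.ˈbi:.pi.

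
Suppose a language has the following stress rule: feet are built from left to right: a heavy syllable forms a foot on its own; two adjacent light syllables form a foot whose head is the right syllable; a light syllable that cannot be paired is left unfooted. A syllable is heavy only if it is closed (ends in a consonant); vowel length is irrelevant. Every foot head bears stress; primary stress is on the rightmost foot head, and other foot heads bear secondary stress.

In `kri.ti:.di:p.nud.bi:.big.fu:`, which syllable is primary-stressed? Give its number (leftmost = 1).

6

Weights: 1 kri L, 2 ti: L, 3 di:p H, 4 nud H, 5 bi: L, 6 big H, 7 fu: L.
Parse left to right (heavy = foot alone; LL = one foot; stranded L unfooted): (kri.ˈti:) (ˈdi:p) (ˈnud) bi: (ˈbig) fu:.
Foot heads: 2, 3, 4, 6.
Primary stress on the rightmost head = syllable 6.
Primary stress: syllable 6 → kri.ti:.di:p.nud.bi:.ˈbig.fu:.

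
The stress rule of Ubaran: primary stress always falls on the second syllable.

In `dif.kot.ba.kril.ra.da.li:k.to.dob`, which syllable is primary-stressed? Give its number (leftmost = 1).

The word has 9 syllables; the second syllable is syllable 2 (kot).
Primary stress: syllable 2 → dif.ˈkot.ba.kril.ra.da.li:k.to.dob.

2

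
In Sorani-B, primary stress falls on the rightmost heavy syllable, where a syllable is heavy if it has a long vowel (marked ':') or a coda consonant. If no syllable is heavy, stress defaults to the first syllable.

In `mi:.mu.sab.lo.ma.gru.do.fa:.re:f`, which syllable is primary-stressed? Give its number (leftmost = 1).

Weights: 1 mi: H, 2 mu L, 3 sab H, 4 lo L, 5 ma L, 6 gru L, 7 do L, 8 fa: H, 9 re:f H.
Heavy syllables in the domain: 1, 3, 8, 9. The rightmost is syllable 9 (re:f).
Primary stress: syllable 9 → mi:.mu.sab.lo.ma.gru.do.fa:.ˈre:f.

9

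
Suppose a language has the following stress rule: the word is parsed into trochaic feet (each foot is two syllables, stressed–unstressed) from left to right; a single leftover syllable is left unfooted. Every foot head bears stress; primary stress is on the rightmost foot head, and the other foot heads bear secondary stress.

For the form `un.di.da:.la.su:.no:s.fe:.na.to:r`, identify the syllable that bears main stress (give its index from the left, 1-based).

Parse left to right into trochaic (ˈσσ) feet: (ˈun.di) (ˈda:.la) (ˈsu:.no:s) (ˈfe:.na) to:r. Syllable 9 is left unfooted.
Foot heads (stressed positions): 1, 3, 5, 7.
End Rule Rightmost: primary stress on the rightmost head = syllable 7.
Primary stress: syllable 7 → un.di.da:.la.su:.no:s.ˈfe:.na.to:r.

7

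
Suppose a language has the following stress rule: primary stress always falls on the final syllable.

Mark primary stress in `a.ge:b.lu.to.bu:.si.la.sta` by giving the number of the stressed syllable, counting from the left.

The word has 8 syllables; the final syllable is syllable 8 (sta).
Primary stress: syllable 8 → a.ge:b.lu.to.bu:.si.la.ˈsta.

8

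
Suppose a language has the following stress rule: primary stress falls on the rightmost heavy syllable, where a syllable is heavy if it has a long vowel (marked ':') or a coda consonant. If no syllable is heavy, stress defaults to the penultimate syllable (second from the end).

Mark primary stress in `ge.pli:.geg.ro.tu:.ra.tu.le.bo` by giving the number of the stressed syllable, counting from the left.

Weights: 1 ge L, 2 pli: H, 3 geg H, 4 ro L, 5 tu: H, 6 ra L, 7 tu L, 8 le L, 9 bo L.
Heavy syllables in the domain: 2, 3, 5. The rightmost is syllable 5 (tu:).
Primary stress: syllable 5 → ge.pli:.geg.ro.ˈtu:.ra.tu.le.bo.

5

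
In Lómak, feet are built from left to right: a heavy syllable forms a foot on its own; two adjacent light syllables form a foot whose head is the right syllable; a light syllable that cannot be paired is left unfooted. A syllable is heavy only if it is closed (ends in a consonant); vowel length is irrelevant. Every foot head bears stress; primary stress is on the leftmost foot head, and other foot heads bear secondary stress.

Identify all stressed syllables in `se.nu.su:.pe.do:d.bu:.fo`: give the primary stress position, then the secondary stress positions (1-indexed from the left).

primary 2, secondary 4, 5, 7

Weights: 1 se L, 2 nu L, 3 su: L, 4 pe L, 5 do:d H, 6 bu: L, 7 fo L.
Parse left to right (heavy = foot alone; LL = one foot; stranded L unfooted): (se.ˈnu) (su:.ˈpe) (ˈdo:d) (bu:.ˈfo).
Foot heads: 2, 4, 5, 7.
Primary stress on the leftmost head = syllable 2.
Secondary stress on 4, 5, 7: se.ˈnu.su:.ˌpe.ˌdo:d.bu:.ˌfo.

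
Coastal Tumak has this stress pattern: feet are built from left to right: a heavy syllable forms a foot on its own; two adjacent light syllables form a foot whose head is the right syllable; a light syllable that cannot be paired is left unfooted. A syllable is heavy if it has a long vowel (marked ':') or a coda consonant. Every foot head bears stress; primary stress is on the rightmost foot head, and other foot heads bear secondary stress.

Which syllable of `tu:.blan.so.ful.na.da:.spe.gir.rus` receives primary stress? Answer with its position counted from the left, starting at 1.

9

Weights: 1 tu: H, 2 blan H, 3 so L, 4 ful H, 5 na L, 6 da: H, 7 spe L, 8 gir H, 9 rus H.
Parse left to right (heavy = foot alone; LL = one foot; stranded L unfooted): (ˈtu:) (ˈblan) so (ˈful) na (ˈda:) spe (ˈgir) (ˈrus).
Foot heads: 1, 2, 4, 6, 8, 9.
Primary stress on the rightmost head = syllable 9.
Primary stress: syllable 9 → tu:.blan.so.ful.na.da:.spe.gir.ˈrus.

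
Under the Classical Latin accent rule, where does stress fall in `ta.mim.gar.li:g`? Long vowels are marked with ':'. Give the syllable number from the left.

3

Classical Latin: stress the penult if heavy (long vowel or closed), else the antepenult.
Weights: 2 mim H, 3 gar H, 4 li:g H.
The penult (syllable 3, gar) is heavy, so it takes stress.
Stress on syllable 3: ta.mim.ˈgar.li:g.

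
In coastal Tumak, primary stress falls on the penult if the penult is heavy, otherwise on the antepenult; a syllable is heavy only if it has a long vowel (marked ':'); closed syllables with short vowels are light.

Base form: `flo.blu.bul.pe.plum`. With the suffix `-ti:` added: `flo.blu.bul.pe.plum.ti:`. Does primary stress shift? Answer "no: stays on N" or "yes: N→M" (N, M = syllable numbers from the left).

Base `flo.blu.bul.pe.plum` (5 syllables):
  Weights: 3 bul L, 4 pe L, 5 plum L.
  The penult (syllable 4, pe) is light, so stress falls on the antepenult (syllable 3, bul).
  → primary stress on syllable 3.
Suffixed `flo.blu.bul.pe.plum.ti:` (6 syllables):
  Weights: 4 pe L, 5 plum L, 6 ti: H.
  The penult (syllable 5, plum) is light, so stress falls on the antepenult (syllable 4, pe).
  → primary stress on syllable 4.

yes: 3→4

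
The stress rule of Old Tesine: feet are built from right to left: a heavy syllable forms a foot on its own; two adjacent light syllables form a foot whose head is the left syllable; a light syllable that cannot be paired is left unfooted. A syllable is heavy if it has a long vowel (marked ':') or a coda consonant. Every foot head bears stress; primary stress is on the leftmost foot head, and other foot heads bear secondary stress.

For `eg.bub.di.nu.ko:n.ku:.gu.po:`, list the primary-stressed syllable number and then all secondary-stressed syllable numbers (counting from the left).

Weights: 1 eg H, 2 bub H, 3 di L, 4 nu L, 5 ko:n H, 6 ku: H, 7 gu L, 8 po: H.
Parse right to left (heavy = foot alone; LL = one foot; stranded L unfooted): (ˈeg) (ˈbub) (ˈdi.nu) (ˈko:n) (ˈku:) gu (ˈpo:).
Foot heads: 1, 2, 3, 5, 6, 8.
Primary stress on the leftmost head = syllable 1.
Secondary stress on 2, 3, 5, 6, 8: ˈeg.ˌbub.ˌdi.nu.ˌko:n.ˌku:.gu.ˌpo:.

primary 1, secondary 2, 3, 5, 6, 8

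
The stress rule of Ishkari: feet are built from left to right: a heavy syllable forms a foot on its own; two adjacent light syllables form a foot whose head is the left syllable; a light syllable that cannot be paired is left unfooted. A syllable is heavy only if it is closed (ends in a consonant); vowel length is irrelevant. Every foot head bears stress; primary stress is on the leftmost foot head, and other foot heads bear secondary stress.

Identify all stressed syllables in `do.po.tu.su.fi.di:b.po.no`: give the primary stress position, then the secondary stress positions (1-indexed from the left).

Weights: 1 do L, 2 po L, 3 tu L, 4 su L, 5 fi L, 6 di:b H, 7 po L, 8 no L.
Parse left to right (heavy = foot alone; LL = one foot; stranded L unfooted): (ˈdo.po) (ˈtu.su) fi (ˈdi:b) (ˈpo.no).
Foot heads: 1, 3, 6, 7.
Primary stress on the leftmost head = syllable 1.
Secondary stress on 3, 6, 7: ˈdo.po.ˌtu.su.fi.ˌdi:b.ˌpo.no.

primary 1, secondary 3, 6, 7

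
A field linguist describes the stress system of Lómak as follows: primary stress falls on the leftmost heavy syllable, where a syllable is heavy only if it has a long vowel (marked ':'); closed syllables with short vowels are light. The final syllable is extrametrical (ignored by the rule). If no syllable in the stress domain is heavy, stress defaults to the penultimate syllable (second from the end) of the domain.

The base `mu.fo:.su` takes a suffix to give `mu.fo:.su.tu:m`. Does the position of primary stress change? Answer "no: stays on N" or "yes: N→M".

Base `mu.fo:.su` (3 syllables):
  The final syllable (3, su) is extrametrical; the stress domain is syllables 1–2.
  Weights: 1 mu L, 2 fo: H.
  Heavy syllables in the domain: 2. The leftmost is syllable 2 (fo:).
  → primary stress on syllable 2.
Suffixed `mu.fo:.su.tu:m` (4 syllables):
  The final syllable (4, tu:m) is extrametrical; the stress domain is syllables 1–3.
  Weights: 1 mu L, 2 fo: H, 3 su L.
  Heavy syllables in the domain: 2. The leftmost is syllable 2 (fo:).
  → primary stress on syllable 2.

no: stays on 2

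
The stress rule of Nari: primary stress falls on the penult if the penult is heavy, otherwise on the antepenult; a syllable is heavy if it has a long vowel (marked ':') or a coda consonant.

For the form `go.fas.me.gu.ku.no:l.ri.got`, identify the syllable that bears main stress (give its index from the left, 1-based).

Weights: 6 no:l H, 7 ri L, 8 got H.
The penult (syllable 7, ri) is light, so stress falls on the antepenult (syllable 6, no:l).
Primary stress: syllable 6 → go.fas.me.gu.ku.ˈno:l.ri.got.

6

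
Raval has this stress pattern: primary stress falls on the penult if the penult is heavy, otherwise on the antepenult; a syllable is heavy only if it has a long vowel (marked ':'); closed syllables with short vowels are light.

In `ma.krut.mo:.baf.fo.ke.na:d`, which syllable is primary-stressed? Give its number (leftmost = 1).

5

Weights: 5 fo L, 6 ke L, 7 na:d H.
The penult (syllable 6, ke) is light, so stress falls on the antepenult (syllable 5, fo).
Primary stress: syllable 5 → ma.krut.mo:.baf.ˈfo.ke.na:d.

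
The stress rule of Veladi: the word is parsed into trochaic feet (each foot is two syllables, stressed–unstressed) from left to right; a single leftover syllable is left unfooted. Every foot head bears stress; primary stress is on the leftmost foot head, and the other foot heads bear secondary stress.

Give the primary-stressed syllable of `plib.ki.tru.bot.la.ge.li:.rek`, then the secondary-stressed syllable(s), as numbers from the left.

Parse left to right into trochaic (ˈσσ) feet: (ˈplib.ki) (ˈtru.bot) (ˈla.ge) (ˈli:.rek).
Foot heads (stressed positions): 1, 3, 5, 7.
End Rule Leftmost: primary stress on the leftmost head = syllable 1.
Secondary stress on 3, 5, 7: ˈplib.ki.ˌtru.bot.ˌla.ge.ˌli:.rek.

primary 1, secondary 3, 5, 7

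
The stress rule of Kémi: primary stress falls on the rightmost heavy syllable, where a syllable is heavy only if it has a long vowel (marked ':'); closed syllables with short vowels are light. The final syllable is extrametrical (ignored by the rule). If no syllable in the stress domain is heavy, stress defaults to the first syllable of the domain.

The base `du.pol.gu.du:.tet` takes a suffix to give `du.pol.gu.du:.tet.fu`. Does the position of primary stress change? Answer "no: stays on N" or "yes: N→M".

Base `du.pol.gu.du:.tet` (5 syllables):
  The final syllable (5, tet) is extrametrical; the stress domain is syllables 1–4.
  Weights: 1 du L, 2 pol L, 3 gu L, 4 du: H.
  Heavy syllables in the domain: 4. The rightmost is syllable 4 (du:).
  → primary stress on syllable 4.
Suffixed `du.pol.gu.du:.tet.fu` (6 syllables):
  The final syllable (6, fu) is extrametrical; the stress domain is syllables 1–5.
  Weights: 1 du L, 2 pol L, 3 gu L, 4 du: H, 5 tet L.
  Heavy syllables in the domain: 4. The rightmost is syllable 4 (du:).
  → primary stress on syllable 4.

no: stays on 4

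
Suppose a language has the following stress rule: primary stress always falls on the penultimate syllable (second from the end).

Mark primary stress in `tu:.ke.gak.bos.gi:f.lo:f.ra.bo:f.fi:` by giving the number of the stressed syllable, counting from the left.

8

The word has 9 syllables; the penultimate syllable (second from the end) is syllable 8 (bo:f).
Primary stress: syllable 8 → tu:.ke.gak.bos.gi:f.lo:f.ra.ˈbo:f.fi:.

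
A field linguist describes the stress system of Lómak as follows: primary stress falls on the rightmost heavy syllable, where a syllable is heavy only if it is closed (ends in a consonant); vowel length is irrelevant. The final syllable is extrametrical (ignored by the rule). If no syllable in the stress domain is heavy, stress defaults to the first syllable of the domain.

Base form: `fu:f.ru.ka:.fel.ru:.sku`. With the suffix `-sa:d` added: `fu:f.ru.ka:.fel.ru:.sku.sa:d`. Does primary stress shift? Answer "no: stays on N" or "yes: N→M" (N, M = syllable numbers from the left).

no: stays on 4

Base `fu:f.ru.ka:.fel.ru:.sku` (6 syllables):
  The final syllable (6, sku) is extrametrical; the stress domain is syllables 1–5.
  Weights: 1 fu:f H, 2 ru L, 3 ka: L, 4 fel H, 5 ru: L.
  Heavy syllables in the domain: 1, 4. The rightmost is syllable 4 (fel).
  → primary stress on syllable 4.
Suffixed `fu:f.ru.ka:.fel.ru:.sku.sa:d` (7 syllables):
  The final syllable (7, sa:d) is extrametrical; the stress domain is syllables 1–6.
  Weights: 1 fu:f H, 2 ru L, 3 ka: L, 4 fel H, 5 ru: L, 6 sku L.
  Heavy syllables in the domain: 1, 4. The rightmost is syllable 4 (fel).
  → primary stress on syllable 4.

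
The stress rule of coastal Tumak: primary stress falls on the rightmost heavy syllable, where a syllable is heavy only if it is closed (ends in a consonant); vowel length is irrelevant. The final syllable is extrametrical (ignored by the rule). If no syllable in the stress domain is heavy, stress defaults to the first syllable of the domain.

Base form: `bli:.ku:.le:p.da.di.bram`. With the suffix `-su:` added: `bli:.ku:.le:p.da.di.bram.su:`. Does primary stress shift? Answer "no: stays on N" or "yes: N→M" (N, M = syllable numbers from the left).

Base `bli:.ku:.le:p.da.di.bram` (6 syllables):
  The final syllable (6, bram) is extrametrical; the stress domain is syllables 1–5.
  Weights: 1 bli: L, 2 ku: L, 3 le:p H, 4 da L, 5 di L.
  Heavy syllables in the domain: 3. The rightmost is syllable 3 (le:p).
  → primary stress on syllable 3.
Suffixed `bli:.ku:.le:p.da.di.bram.su:` (7 syllables):
  The final syllable (7, su:) is extrametrical; the stress domain is syllables 1–6.
  Weights: 1 bli: L, 2 ku: L, 3 le:p H, 4 da L, 5 di L, 6 bram H.
  Heavy syllables in the domain: 3, 6. The rightmost is syllable 6 (bram).
  → primary stress on syllable 6.

yes: 3→6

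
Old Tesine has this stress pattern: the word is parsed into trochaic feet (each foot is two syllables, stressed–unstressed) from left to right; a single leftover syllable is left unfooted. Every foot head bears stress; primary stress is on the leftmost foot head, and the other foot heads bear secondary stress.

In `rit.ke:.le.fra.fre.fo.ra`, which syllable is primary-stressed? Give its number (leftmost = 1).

Parse left to right into trochaic (ˈσσ) feet: (ˈrit.ke:) (ˈle.fra) (ˈfre.fo) ra. Syllable 7 is left unfooted.
Foot heads (stressed positions): 1, 3, 5.
End Rule Leftmost: primary stress on the leftmost head = syllable 1.
Primary stress: syllable 1 → ˈrit.ke:.le.fra.fre.fo.ra.

1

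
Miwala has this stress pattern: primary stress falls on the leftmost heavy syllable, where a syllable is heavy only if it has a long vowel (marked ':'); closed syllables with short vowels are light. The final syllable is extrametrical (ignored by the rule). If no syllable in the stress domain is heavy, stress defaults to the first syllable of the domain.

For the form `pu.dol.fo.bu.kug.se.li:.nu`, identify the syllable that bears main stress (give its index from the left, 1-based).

7

The final syllable (8, nu) is extrametrical; the stress domain is syllables 1–7.
Weights: 1 pu L, 2 dol L, 3 fo L, 4 bu L, 5 kug L, 6 se L, 7 li: H.
Heavy syllables in the domain: 7. The leftmost is syllable 7 (li:).
Primary stress: syllable 7 → pu.dol.fo.bu.kug.se.ˈli:.nu.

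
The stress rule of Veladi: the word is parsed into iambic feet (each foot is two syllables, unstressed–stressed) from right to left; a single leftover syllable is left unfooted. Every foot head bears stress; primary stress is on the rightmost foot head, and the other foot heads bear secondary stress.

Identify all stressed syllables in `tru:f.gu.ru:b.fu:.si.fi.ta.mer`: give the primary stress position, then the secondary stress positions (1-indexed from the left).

primary 8, secondary 2, 4, 6

Parse right to left into iambic (σˈσ) feet: (tru:f.ˈgu) (ru:b.ˈfu:) (si.ˈfi) (ta.ˈmer).
Foot heads (stressed positions): 2, 4, 6, 8.
End Rule Rightmost: primary stress on the rightmost head = syllable 8.
Secondary stress on 2, 4, 6: tru:f.ˌgu.ru:b.ˌfu:.si.ˌfi.ta.ˈmer.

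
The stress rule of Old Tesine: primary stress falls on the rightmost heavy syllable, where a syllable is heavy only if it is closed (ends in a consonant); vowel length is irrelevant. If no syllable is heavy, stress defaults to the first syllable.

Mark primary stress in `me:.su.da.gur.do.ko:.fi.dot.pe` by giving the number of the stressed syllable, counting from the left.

8

Weights: 1 me: L, 2 su L, 3 da L, 4 gur H, 5 do L, 6 ko: L, 7 fi L, 8 dot H, 9 pe L.
Heavy syllables in the domain: 4, 8. The rightmost is syllable 8 (dot).
Primary stress: syllable 8 → me:.su.da.gur.do.ko:.fi.ˈdot.pe.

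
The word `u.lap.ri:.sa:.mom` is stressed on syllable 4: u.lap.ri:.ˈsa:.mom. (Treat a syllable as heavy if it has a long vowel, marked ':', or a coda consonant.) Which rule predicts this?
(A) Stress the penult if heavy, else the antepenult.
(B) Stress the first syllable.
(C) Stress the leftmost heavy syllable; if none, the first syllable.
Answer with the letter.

Rule A → syllable 4 ✓.
Rule B → syllable 1 (observed: 4).
Rule C → syllable 2 (observed: 4).

A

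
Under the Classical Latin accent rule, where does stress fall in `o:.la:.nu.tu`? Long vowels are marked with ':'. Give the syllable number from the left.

Classical Latin: stress the penult if heavy (long vowel or closed), else the antepenult.
Weights: 2 la: H, 3 nu L, 4 tu L.
The penult (syllable 3, nu) is light, so stress falls on the antepenult (syllable 2, la:).
Stress on syllable 2: o:.ˈla:.nu.tu.

2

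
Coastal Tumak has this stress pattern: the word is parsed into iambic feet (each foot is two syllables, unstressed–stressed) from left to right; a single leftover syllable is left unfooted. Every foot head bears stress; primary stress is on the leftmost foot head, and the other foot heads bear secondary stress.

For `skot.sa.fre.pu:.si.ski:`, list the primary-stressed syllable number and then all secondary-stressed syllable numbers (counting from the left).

primary 2, secondary 4, 6

Parse left to right into iambic (σˈσ) feet: (skot.ˈsa) (fre.ˈpu:) (si.ˈski:).
Foot heads (stressed positions): 2, 4, 6.
End Rule Leftmost: primary stress on the leftmost head = syllable 2.
Secondary stress on 4, 6: skot.ˈsa.fre.ˌpu:.si.ˌski:.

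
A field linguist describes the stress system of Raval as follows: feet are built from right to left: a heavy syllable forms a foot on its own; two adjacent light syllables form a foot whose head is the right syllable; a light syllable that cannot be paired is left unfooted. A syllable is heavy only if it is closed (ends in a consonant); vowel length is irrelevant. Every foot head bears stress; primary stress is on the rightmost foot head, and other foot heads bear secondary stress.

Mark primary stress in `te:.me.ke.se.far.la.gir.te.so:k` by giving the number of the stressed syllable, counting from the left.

Weights: 1 te: L, 2 me L, 3 ke L, 4 se L, 5 far H, 6 la L, 7 gir H, 8 te L, 9 so:k H.
Parse right to left (heavy = foot alone; LL = one foot; stranded L unfooted): (te:.ˈme) (ke.ˈse) (ˈfar) la (ˈgir) te (ˈso:k).
Foot heads: 2, 4, 5, 7, 9.
Primary stress on the rightmost head = syllable 9.
Primary stress: syllable 9 → te:.me.ke.se.far.la.gir.te.ˈso:k.

9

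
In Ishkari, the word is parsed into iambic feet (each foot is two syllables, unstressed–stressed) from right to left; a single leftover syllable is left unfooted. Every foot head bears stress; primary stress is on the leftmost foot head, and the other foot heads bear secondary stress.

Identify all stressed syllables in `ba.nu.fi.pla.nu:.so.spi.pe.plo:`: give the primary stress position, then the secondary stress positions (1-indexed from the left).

primary 3, secondary 5, 7, 9

Parse right to left into iambic (σˈσ) feet: ba (nu.ˈfi) (pla.ˈnu:) (so.ˈspi) (pe.ˈplo:). Syllable 1 is left unfooted.
Foot heads (stressed positions): 3, 5, 7, 9.
End Rule Leftmost: primary stress on the leftmost head = syllable 3.
Secondary stress on 5, 7, 9: ba.nu.ˈfi.pla.ˌnu:.so.ˌspi.pe.ˌplo:.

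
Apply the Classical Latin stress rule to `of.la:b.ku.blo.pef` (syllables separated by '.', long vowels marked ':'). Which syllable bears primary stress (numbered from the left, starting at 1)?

Classical Latin: stress the penult if heavy (long vowel or closed), else the antepenult.
Weights: 3 ku L, 4 blo L, 5 pef H.
The penult (syllable 4, blo) is light, so stress falls on the antepenult (syllable 3, ku).
Stress on syllable 3: of.la:b.ˈku.blo.pef.

3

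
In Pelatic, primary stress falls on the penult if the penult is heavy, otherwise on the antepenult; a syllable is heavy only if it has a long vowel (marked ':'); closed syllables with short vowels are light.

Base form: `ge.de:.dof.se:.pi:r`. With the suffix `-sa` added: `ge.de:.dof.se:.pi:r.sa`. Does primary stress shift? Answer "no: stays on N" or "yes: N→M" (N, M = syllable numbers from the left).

Base `ge.de:.dof.se:.pi:r` (5 syllables):
  Weights: 3 dof L, 4 se: H, 5 pi:r H.
  The penult (syllable 4, se:) is heavy, so it takes stress.
  → primary stress on syllable 4.
Suffixed `ge.de:.dof.se:.pi:r.sa` (6 syllables):
  Weights: 4 se: H, 5 pi:r H, 6 sa L.
  The penult (syllable 5, pi:r) is heavy, so it takes stress.
  → primary stress on syllable 5.

yes: 4→5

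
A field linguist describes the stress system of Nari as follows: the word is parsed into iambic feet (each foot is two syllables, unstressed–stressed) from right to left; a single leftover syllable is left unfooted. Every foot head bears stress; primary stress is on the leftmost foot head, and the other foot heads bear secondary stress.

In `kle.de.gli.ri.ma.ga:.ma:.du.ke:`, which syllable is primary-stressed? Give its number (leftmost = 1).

3

Parse right to left into iambic (σˈσ) feet: kle (de.ˈgli) (ri.ˈma) (ga:.ˈma:) (du.ˈke:). Syllable 1 is left unfooted.
Foot heads (stressed positions): 3, 5, 7, 9.
End Rule Leftmost: primary stress on the leftmost head = syllable 3.
Primary stress: syllable 3 → kle.de.ˈgli.ri.ma.ga:.ma:.du.ke:.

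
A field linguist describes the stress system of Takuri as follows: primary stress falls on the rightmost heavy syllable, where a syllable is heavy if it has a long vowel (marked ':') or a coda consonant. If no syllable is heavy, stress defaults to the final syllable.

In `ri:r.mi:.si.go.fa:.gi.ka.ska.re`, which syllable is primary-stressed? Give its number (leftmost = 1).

Weights: 1 ri:r H, 2 mi: H, 3 si L, 4 go L, 5 fa: H, 6 gi L, 7 ka L, 8 ska L, 9 re L.
Heavy syllables in the domain: 1, 2, 5. The rightmost is syllable 5 (fa:).
Primary stress: syllable 5 → ri:r.mi:.si.go.ˈfa:.gi.ka.ska.re.

5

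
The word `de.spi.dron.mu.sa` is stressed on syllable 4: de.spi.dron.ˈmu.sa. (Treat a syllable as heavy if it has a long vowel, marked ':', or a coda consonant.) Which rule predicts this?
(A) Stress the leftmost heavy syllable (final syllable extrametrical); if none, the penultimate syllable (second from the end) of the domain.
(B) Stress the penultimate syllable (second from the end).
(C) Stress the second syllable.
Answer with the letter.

Rule A → syllable 3 (observed: 4).
Rule B → syllable 4 ✓.
Rule C → syllable 2 (observed: 4).

B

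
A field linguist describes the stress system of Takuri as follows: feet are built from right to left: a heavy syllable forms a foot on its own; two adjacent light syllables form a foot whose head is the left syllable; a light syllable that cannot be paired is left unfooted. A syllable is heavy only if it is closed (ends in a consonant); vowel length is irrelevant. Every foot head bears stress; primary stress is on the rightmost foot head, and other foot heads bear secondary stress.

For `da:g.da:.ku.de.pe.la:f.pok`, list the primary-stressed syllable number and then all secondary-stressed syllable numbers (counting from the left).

primary 7, secondary 1, 2, 4, 6

Weights: 1 da:g H, 2 da: L, 3 ku L, 4 de L, 5 pe L, 6 la:f H, 7 pok H.
Parse right to left (heavy = foot alone; LL = one foot; stranded L unfooted): (ˈda:g) (ˈda:.ku) (ˈde.pe) (ˈla:f) (ˈpok).
Foot heads: 1, 2, 4, 6, 7.
Primary stress on the rightmost head = syllable 7.
Secondary stress on 1, 2, 4, 6: ˌda:g.ˌda:.ku.ˌde.pe.ˌla:f.ˈpok.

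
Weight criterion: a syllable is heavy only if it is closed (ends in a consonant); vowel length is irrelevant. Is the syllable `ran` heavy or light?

`ran`: short vowel, closed (coda /n/). Closed (coda /n/) → heavy.

heavy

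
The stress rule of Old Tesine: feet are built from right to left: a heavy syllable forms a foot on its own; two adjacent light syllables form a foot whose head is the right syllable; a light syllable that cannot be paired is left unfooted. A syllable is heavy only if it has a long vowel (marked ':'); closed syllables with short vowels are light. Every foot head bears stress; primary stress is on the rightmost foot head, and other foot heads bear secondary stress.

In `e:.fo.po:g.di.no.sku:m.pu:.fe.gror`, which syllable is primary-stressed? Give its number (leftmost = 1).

Weights: 1 e: H, 2 fo L, 3 po:g H, 4 di L, 5 no L, 6 sku:m H, 7 pu: H, 8 fe L, 9 gror L.
Parse right to left (heavy = foot alone; LL = one foot; stranded L unfooted): (ˈe:) fo (ˈpo:g) (di.ˈno) (ˈsku:m) (ˈpu:) (fe.ˈgror).
Foot heads: 1, 3, 5, 6, 7, 9.
Primary stress on the rightmost head = syllable 9.
Primary stress: syllable 9 → e:.fo.po:g.di.no.sku:m.pu:.fe.ˈgror.

9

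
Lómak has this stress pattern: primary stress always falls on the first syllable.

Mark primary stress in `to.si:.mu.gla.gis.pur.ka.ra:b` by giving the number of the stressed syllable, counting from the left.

1

The word has 8 syllables; the first syllable is syllable 1 (to).
Primary stress: syllable 1 → ˈto.si:.mu.gla.gis.pur.ka.ra:b.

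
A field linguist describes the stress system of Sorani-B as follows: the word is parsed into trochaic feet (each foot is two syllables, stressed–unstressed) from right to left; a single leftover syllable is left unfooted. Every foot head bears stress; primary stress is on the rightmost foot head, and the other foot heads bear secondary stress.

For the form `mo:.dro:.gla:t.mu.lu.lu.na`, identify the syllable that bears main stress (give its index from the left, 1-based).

Parse right to left into trochaic (ˈσσ) feet: mo: (ˈdro:.gla:t) (ˈmu.lu) (ˈlu.na). Syllable 1 is left unfooted.
Foot heads (stressed positions): 2, 4, 6.
End Rule Rightmost: primary stress on the rightmost head = syllable 6.
Primary stress: syllable 6 → mo:.dro:.gla:t.mu.lu.ˈlu.na.

6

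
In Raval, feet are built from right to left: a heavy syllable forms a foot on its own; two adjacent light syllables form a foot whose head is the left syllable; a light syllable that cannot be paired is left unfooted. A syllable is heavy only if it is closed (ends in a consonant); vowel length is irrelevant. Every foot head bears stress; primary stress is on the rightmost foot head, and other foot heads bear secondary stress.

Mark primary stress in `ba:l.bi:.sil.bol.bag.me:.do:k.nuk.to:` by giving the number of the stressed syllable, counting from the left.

8

Weights: 1 ba:l H, 2 bi: L, 3 sil H, 4 bol H, 5 bag H, 6 me: L, 7 do:k H, 8 nuk H, 9 to: L.
Parse right to left (heavy = foot alone; LL = one foot; stranded L unfooted): (ˈba:l) bi: (ˈsil) (ˈbol) (ˈbag) me: (ˈdo:k) (ˈnuk) to:.
Foot heads: 1, 3, 4, 5, 7, 8.
Primary stress on the rightmost head = syllable 8.
Primary stress: syllable 8 → ba:l.bi:.sil.bol.bag.me:.do:k.ˈnuk.to:.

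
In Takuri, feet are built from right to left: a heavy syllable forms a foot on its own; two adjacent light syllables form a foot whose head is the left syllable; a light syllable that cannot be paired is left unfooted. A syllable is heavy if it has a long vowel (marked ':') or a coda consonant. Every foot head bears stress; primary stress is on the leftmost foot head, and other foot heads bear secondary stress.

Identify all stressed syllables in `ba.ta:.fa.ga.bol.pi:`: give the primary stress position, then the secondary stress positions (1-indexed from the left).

Weights: 1 ba L, 2 ta: H, 3 fa L, 4 ga L, 5 bol H, 6 pi: H.
Parse right to left (heavy = foot alone; LL = one foot; stranded L unfooted): ba (ˈta:) (ˈfa.ga) (ˈbol) (ˈpi:).
Foot heads: 2, 3, 5, 6.
Primary stress on the leftmost head = syllable 2.
Secondary stress on 3, 5, 6: ba.ˈta:.ˌfa.ga.ˌbol.ˌpi:.

primary 2, secondary 3, 5, 6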